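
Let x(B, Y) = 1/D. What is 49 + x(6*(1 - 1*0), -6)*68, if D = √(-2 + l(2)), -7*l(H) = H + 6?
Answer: 49 - 34*I*√154/11 ≈ 49.0 - 38.357*I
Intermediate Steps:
l(H) = -6/7 - H/7 (l(H) = -(H + 6)/7 = -(6 + H)/7 = -6/7 - H/7)
D = I*√154/7 (D = √(-2 + (-6/7 - ⅐*2)) = √(-2 + (-6/7 - 2/7)) = √(-2 - 8/7) = √(-22/7) = I*√154/7 ≈ 1.7728*I)
x(B, Y) = -I*√154/22 (x(B, Y) = 1/(I*√154/7) = -I*√154/22)
49 + x(6*(1 - 1*0), -6)*68 = 49 - I*√154/22*68 = 49 - 34*I*√154/11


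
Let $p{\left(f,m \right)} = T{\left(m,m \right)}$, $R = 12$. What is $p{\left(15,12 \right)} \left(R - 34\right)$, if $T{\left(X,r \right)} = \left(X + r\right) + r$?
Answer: $-792$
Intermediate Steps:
$T{\left(X,r \right)} = X + 2 r$
$p{\left(f,m \right)} = 3 m$ ($p{\left(f,m \right)} = m + 2 m = 3 m$)
$p{\left(15,12 \right)} \left(R - 34\right) = 3 \cdot 12 \left(12 - 34\right) = 36 \left(-22\right) = -792$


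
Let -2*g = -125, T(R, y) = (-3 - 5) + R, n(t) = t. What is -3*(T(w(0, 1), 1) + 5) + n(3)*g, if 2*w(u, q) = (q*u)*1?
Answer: 393/2 ≈ 196.50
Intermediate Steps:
w(u, q) = q*u/2 (w(u, q) = ((q*u)*1)/2 = (q*u)/2 = q*u/2)
T(R, y) = -8 + R
g = 125/2 (g = -½*(-125) = 125/2 ≈ 62.500)
-3*(T(w(0, 1), 1) + 5) + n(3)*g = -3*((-8 + (½)*1*0) + 5) + 3*(125/2) = -3*((-8 + 0) + 5) + 375/2 = -3*(-8 + 5) + 375/2 = -3*(-3) + 375/2 = 9 + 375/2 = 393/2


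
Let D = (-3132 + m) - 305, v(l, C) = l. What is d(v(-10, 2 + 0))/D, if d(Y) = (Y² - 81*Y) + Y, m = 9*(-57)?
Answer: -18/79 ≈ -0.22785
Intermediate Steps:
m = -513
d(Y) = Y² - 80*Y
D = -3950 (D = (-3132 - 513) - 305 = -3645 - 305 = -3950)
d(v(-10, 2 + 0))/D = -10*(-80 - 10)/(-3950) = -10*(-90)*(-1/3950) = 900*(-1/3950) = -18/79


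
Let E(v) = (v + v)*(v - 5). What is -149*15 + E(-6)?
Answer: -2103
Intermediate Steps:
E(v) = 2*v*(-5 + v) (E(v) = (2*v)*(-5 + v) = 2*v*(-5 + v))
-149*15 + E(-6) = -149*15 + 2*(-6)*(-5 - 6) = -2235 + 2*(-6)*(-11) = -2235 + 132 = -2103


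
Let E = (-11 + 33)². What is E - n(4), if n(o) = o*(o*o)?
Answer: 420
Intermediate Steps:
E = 484 (E = 22² = 484)
n(o) = o³ (n(o) = o*o² = o³)
E - n(4) = 484 - 1*4³ = 484 - 1*64 = 484 - 64 = 420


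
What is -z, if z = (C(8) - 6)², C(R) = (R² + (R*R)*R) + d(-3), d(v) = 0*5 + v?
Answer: -321489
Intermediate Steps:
d(v) = v (d(v) = 0 + v = v)
C(R) = -3 + R² + R³ (C(R) = (R² + (R*R)*R) - 3 = (R² + R²*R) - 3 = (R² + R³) - 3 = -3 + R² + R³)
z = 321489 (z = ((-3 + 8² + 8³) - 6)² = ((-3 + 64 + 512) - 6)² = (573 - 6)² = 567² = 321489)
-z = -1*321489 = -321489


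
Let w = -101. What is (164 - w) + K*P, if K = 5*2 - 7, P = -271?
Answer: -548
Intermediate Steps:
K = 3 (K = 10 - 7 = 3)
(164 - w) + K*P = (164 - 1*(-101)) + 3*(-271) = (164 + 101) - 813 = 265 - 813 = -548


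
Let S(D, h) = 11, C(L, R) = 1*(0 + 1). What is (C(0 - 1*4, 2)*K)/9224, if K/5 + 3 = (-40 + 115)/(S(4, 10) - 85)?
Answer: -1485/682576 ≈ -0.0021756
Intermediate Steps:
C(L, R) = 1 (C(L, R) = 1*1 = 1)
K = -1485/74 (K = -15 + 5*((-40 + 115)/(11 - 85)) = -15 + 5*(75/(-74)) = -15 + 5*(75*(-1/74)) = -15 + 5*(-75/74) = -15 - 375/74 = -1485/74 ≈ -20.068)
(C(0 - 1*4, 2)*K)/9224 = (1*(-1485/74))/9224 = -1485/74*1/9224 = -1485/682576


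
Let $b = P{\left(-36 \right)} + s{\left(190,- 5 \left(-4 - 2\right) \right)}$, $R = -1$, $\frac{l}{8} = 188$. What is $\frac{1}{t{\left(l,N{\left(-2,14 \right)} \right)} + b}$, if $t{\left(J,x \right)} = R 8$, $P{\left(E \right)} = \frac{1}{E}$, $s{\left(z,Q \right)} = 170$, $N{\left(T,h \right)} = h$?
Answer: $\frac{36}{5831} \approx 0.0061739$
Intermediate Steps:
$l = 1504$ ($l = 8 \cdot 188 = 1504$)
$t{\left(J,x \right)} = -8$ ($t{\left(J,x \right)} = \left(-1\right) 8 = -8$)
$b = \frac{6119}{36}$ ($b = \frac{1}{-36} + 170 = - \frac{1}{36} + 170 = \frac{6119}{36} \approx 169.97$)
$\frac{1}{t{\left(l,N{\left(-2,14 \right)} \right)} + b} = \frac{1}{-8 + \frac{6119}{36}} = \frac{1}{\frac{5831}{36}} = \frac{36}{5831}$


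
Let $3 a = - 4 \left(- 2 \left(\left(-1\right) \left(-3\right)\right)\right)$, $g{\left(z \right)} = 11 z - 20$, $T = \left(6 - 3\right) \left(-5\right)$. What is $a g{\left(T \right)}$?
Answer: $-1480$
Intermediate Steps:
$T = -15$ ($T = 3 \left(-5\right) = -15$)
$g{\left(z \right)} = -20 + 11 z$
$a = 8$ ($a = \frac{\left(-4\right) \left(- 2 \left(\left(-1\right) \left(-3\right)\right)\right)}{3} = \frac{\left(-4\right) \left(\left(-2\right) 3\right)}{3} = \frac{\left(-4\right) \left(-6\right)}{3} = \frac{1}{3} \cdot 24 = 8$)
$a g{\left(T \right)} = 8 \left(-20 + 11 \left(-15\right)\right) = 8 \left(-20 - 165\right) = 8 \left(-185\right) = -1480$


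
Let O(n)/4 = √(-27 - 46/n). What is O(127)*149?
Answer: 2980*I*√17653/127 ≈ 3117.6*I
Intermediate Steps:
O(n) = 4*√(-27 - 46/n)
O(127)*149 = (4*√(-27 - 46/127))*149 = (4*√(-3475/127))*149 = (4*(5*I*√17653/127))*149 = (20*I*√17653/127)*149 = 2980*I*√17653/127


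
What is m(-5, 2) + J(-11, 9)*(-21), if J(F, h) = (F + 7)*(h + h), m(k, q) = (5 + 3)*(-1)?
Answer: 1504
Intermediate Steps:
m(k, q) = -8 (m(k, q) = 8*(-1) = -8)
J(F, h) = 2*h*(7 + F) (J(F, h) = (7 + F)*(2*h) = 2*h*(7 + F))
m(-5, 2) + J(-11, 9)*(-21) = -8 + (2*9*(7 - 11))*(-21) = -8 + (2*9*(-4))*(-21) = -8 - 72*(-21) = -8 + 1512 = 1504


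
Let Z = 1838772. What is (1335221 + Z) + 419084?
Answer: 3593077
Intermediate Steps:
(1335221 + Z) + 419084 = (1335221 + 1838772) + 419084 = 3173993 + 419084 = 3593077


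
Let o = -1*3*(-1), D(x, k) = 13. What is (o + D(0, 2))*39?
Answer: 624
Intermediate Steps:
o = 3 (o = -3*(-1) = 3)
(o + D(0, 2))*39 = (3 + 13)*39 = 16*39 = 624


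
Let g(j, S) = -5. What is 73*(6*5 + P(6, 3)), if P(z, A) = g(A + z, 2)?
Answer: 1825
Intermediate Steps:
P(z, A) = -5
73*(6*5 + P(6, 3)) = 73*(6*5 - 5) = 73*(30 - 5) = 73*25 = 1825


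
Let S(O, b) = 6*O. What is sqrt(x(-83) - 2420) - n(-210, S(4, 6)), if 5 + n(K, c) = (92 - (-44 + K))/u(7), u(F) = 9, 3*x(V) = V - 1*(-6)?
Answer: -301/9 + I*sqrt(22011)/3 ≈ -33.444 + 49.454*I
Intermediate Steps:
x(V) = 2 + V/3 (x(V) = (V - 1*(-6))/3 = (V + 6)/3 = (6 + V)/3 = 2 + V/3)
n(K, c) = 91/9 - K/9 (n(K, c) = -5 + (92 - (-44 + K))/9 = -5 + (92 + (44 - K))*(1/9) = -5 + (136 - K)*(1/9) = -5 + (136/9 - K/9) = 91/9 - K/9)
sqrt(x(-83) - 2420) - n(-210, S(4, 6)) = sqrt((2 + (1/3)*(-83)) - 2420) - (91/9 - 1/9*(-210)) = sqrt((2 - 83/3) - 2420) - (91/9 + 70/3) = sqrt(-77/3 - 2420) - 1*301/9 = sqrt(-7337/3) - 301/9 = I*sqrt(22011)/3 - 301/9 = -301/9 + I*sqrt(22011)/3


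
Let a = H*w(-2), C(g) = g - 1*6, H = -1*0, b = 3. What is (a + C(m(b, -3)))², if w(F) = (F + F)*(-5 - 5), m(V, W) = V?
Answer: 9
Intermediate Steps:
H = 0
w(F) = -20*F (w(F) = (2*F)*(-10) = -20*F)
C(g) = -6 + g (C(g) = g - 6 = -6 + g)
a = 0 (a = 0*(-20*(-2)) = 0*40 = 0)
(a + C(m(b, -3)))² = (0 + (-6 + 3))² = (0 - 3)² = (-3)² = 9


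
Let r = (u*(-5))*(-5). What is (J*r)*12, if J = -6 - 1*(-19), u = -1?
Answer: -3900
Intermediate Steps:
J = 13 (J = -6 + 19 = 13)
r = -25 (r = -1*(-5)*(-5) = 5*(-5) = -25)
(J*r)*12 = (13*(-25))*12 = -325*12 = -3900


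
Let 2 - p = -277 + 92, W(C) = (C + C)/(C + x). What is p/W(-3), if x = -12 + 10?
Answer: 935/6 ≈ 155.83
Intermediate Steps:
x = -2
W(C) = 2*C/(-2 + C) (W(C) = (C + C)/(C - 2) = (2*C)/(-2 + C) = 2*C/(-2 + C))
p = 187 (p = 2 - (-277 + 92) = 2 - 1*(-185) = 2 + 185 = 187)
p/W(-3) = 187/((2*(-3)/(-2 - 3))) = 187/((2*(-3)/(-5))) = 187/((2*(-3)*(-⅕))) = 187/(6/5) = 187*(⅚) = 935/6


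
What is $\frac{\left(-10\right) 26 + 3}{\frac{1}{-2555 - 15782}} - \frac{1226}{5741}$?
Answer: $\frac{27055087043}{5741} \approx 4.7126 \cdot 10^{6}$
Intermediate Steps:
$\frac{\left(-10\right) 26 + 3}{\frac{1}{-2555 - 15782}} - \frac{1226}{5741} = \frac{-260 + 3}{\frac{1}{-18337}} - \frac{1226}{5741} = - \frac{257}{- \frac{1}{18337}} - \frac{1226}{5741} = \left(-257\right) \left(-18337\right) - \frac{1226}{5741} = 4712609 - \frac{1226}{5741} = \frac{27055087043}{5741}$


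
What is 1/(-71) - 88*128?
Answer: -799745/71 ≈ -11264.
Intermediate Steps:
1/(-71) - 88*128 = -1/71 - 11264 = -799745/71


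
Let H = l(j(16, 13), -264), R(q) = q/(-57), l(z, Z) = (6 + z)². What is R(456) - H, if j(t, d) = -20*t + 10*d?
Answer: -33864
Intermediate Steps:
R(q) = -q/57 (R(q) = q*(-1/57) = -q/57)
H = 33856 (H = (6 + (-20*16 + 10*13))² = (6 + (-320 + 130))² = (6 - 190)² = (-184)² = 33856)
R(456) - H = -1/57*456 - 1*33856 = -8 - 33856 = -33864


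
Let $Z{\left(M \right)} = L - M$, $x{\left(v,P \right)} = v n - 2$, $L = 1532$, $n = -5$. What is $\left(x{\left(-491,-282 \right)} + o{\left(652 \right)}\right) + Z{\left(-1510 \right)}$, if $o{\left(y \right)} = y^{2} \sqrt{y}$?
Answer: $5495 + 850208 \sqrt{163} \approx 1.086 \cdot 10^{7}$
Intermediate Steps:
$x{\left(v,P \right)} = -2 - 5 v$ ($x{\left(v,P \right)} = v \left(-5\right) - 2 = - 5 v - 2 = -2 - 5 v$)
$Z{\left(M \right)} = 1532 - M$
$o{\left(y \right)} = y^{\frac{5}{2}}$
$\left(x{\left(-491,-282 \right)} + o{\left(652 \right)}\right) + Z{\left(-1510 \right)} = \left(\left(-2 - -2455\right) + 652^{\frac{5}{2}}\right) + \left(1532 - -1510\right) = \left(\left(-2 + 2455\right) + 850208 \sqrt{163}\right) + \left(1532 + 1510\right) = \left(2453 + 850208 \sqrt{163}\right) + 3042 = 5495 + 850208 \sqrt{163}$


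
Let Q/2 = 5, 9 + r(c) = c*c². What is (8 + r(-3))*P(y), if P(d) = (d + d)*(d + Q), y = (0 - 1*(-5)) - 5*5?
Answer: -11200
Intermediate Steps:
r(c) = -9 + c³ (r(c) = -9 + c*c² = -9 + c³)
y = -20 (y = (0 + 5) - 25 = 5 - 25 = -20)
Q = 10 (Q = 2*5 = 10)
P(d) = 2*d*(10 + d) (P(d) = (d + d)*(d + 10) = (2*d)*(10 + d) = 2*d*(10 + d))
(8 + r(-3))*P(y) = (8 + (-9 + (-3)³))*(2*(-20)*(10 - 20)) = (8 + (-9 - 27))*(2*(-20)*(-10)) = (8 - 36)*400 = -28*400 = -11200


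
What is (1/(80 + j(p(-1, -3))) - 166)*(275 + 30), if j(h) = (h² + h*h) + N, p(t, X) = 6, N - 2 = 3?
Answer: -7948605/157 ≈ -50628.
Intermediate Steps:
N = 5 (N = 2 + 3 = 5)
j(h) = 5 + 2*h² (j(h) = (h² + h*h) + 5 = (h² + h²) + 5 = 2*h² + 5 = 5 + 2*h²)
(1/(80 + j(p(-1, -3))) - 166)*(275 + 30) = (1/(80 + (5 + 2*6²)) - 166)*(275 + 30) = (1/(80 + (5 + 2*36)) - 166)*305 = (1/(80 + (5 + 72)) - 166)*305 = (1/(80 + 77) - 166)*305 = (1/157 - 166)*305 = -26061/157*305 = -7948605/157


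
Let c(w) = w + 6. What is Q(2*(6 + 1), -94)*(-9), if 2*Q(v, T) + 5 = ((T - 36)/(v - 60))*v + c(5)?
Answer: -4716/23 ≈ -205.04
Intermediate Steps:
c(w) = 6 + w
Q(v, T) = 3 + v*(-36 + T)/(2*(-60 + v)) (Q(v, T) = -5/2 + (((T - 36)/(v - 60))*v + (6 + 5))/2 = -5/2 + (((-36 + T)/(-60 + v))*v + 11)/2 = -5/2 + (v*(-36 + T)/(-60 + v) + 11)/2 = -5/2 + (11 + v*(-36 + T)/(-60 + v))/2 = -5/2 + (11/2 + v*(-36 + T)/(2*(-60 + v))) = 3 + v*(-36 + T)/(2*(-60 + v)))
Q(2*(6 + 1), -94)*(-9) = ((-360 - 60*(6 + 1) - 188*(6 + 1))/(2*(-60 + 2*(6 + 1))))*(-9) = ((-360 - 60*7 - 188*7)/(2*(-60 + 2*7)))*(-9) = ((-360 - 30*14 - 94*14)/(2*(-60 + 14)))*(-9) = ((½)*(-360 - 420 - 1316)/(-46))*(-9) = ((½)*(-1/46)*(-2096))*(-9) = (524/23)*(-9) = -4716/23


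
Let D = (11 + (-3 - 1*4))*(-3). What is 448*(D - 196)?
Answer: -93184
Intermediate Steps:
D = -12 (D = (11 + (-3 - 4))*(-3) = (11 - 7)*(-3) = 4*(-3) = -12)
448*(D - 196) = 448*(-12 - 196) = 448*(-208) = -93184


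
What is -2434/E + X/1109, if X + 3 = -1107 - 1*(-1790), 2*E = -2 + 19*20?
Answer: -2570786/209601 ≈ -12.265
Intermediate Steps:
E = 189 (E = (-2 + 19*20)/2 = (-2 + 380)/2 = (½)*378 = 189)
X = 680 (X = -3 + (-1107 - 1*(-1790)) = -3 + (-1107 + 1790) = -3 + 683 = 680)
-2434/E + X/1109 = -2434/189 + 680/1109 = -2570786/209601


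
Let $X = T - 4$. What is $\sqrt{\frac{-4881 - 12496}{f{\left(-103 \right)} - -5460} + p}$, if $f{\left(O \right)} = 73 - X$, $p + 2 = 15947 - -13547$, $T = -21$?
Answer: $\frac{\sqrt{910951525722}}{5558} \approx 171.72$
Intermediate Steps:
$p = 29492$ ($p = -2 + \left(15947 - -13547\right) = -2 + \left(15947 + 13547\right) = -2 + 29494 = 29492$)
$X = -25$ ($X = -21 - 4 = -25$)
$f{\left(O \right)} = 98$ ($f{\left(O \right)} = 73 - -25 = 73 + 25 = 98$)
$\sqrt{\frac{-4881 - 12496}{f{\left(-103 \right)} - -5460} + p} = \sqrt{\frac{-4881 - 12496}{98 - -5460} + 29492} = \sqrt{- \frac{17377}{98 + 5460} + 29492} = \sqrt{- \frac{17377}{5558} + 29492} = \sqrt{\frac{163899159}{5558}} = \frac{\sqrt{910951525722}}{5558}$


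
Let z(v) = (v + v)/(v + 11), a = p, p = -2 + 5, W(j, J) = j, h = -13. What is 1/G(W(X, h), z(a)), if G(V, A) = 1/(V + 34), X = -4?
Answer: 30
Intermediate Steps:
p = 3
a = 3
z(v) = 2*v/(11 + v) (z(v) = (2*v)/(11 + v) = 2*v/(11 + v))
G(V, A) = 1/(34 + V)
1/G(W(X, h), z(a)) = 1/(1/(34 - 4)) = 1/(1/30) = 30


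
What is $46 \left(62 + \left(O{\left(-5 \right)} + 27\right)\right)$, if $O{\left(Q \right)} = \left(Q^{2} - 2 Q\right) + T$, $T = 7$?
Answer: $6026$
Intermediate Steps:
$O{\left(Q \right)} = 7 + Q^{2} - 2 Q$ ($O{\left(Q \right)} = \left(Q^{2} - 2 Q\right) + 7 = 7 + Q^{2} - 2 Q$)
$46 \left(62 + \left(O{\left(-5 \right)} + 27\right)\right) = 46 \left(62 + \left(\left(7 + \left(-5\right)^{2} - -10\right) + 27\right)\right) = 46 \left(62 + \left(\left(7 + 25 + 10\right) + 27\right)\right) = 46 \left(62 + \left(42 + 27\right)\right) = 46 \left(62 + 69\right) = 46 \cdot 131 = 6026$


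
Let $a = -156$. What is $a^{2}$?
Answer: $24336$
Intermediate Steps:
$a^{2} = \left(-156\right)^{2} = 24336$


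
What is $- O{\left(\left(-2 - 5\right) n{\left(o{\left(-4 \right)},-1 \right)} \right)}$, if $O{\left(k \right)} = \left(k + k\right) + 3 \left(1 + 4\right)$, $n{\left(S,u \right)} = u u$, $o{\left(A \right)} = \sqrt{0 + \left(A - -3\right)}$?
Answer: $-1$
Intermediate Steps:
$o{\left(A \right)} = \sqrt{3 + A}$ ($o{\left(A \right)} = \sqrt{0 + \left(A + 3\right)} = \sqrt{0 + \left(3 + A\right)} = \sqrt{3 + A}$)
$n{\left(S,u \right)} = u^{2}$
$O{\left(k \right)} = 15 + 2 k$ ($O{\left(k \right)} = 2 k + 3 \cdot 5 = 2 k + 15 = 15 + 2 k$)
$- O{\left(\left(-2 - 5\right) n{\left(o{\left(-4 \right)},-1 \right)} \right)} = - (15 + 2 \left(-2 - 5\right) \left(-1\right)^{2}) = - (15 + 2 \left(\left(-7\right) 1\right)) = - (15 + 2 \left(-7\right)) = - (15 - 14) = \left(-1\right) 1 = -1$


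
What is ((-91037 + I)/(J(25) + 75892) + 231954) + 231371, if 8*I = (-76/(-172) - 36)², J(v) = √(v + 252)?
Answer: 156640097409603277/338079107002 + 21337801*√277/1352316428008 ≈ 4.6332e+5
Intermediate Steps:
J(v) = √(252 + v)
I = 2337841/14792 (I = (-76/(-172) - 36)²/8 = (-76*(-1/172) - 36)²/8 = (19/43 - 36)²/8 = (-1529/43)²/8 = (⅛)*(2337841/1849) = 2337841/14792 ≈ 158.05)
((-91037 + I)/(J(25) + 75892) + 231954) + 231371 = ((-91037 + 2337841/14792)/(√(252 + 25) + 75892) + 231954) + 231371 = (-1344281463/(14792*(√277 + 75892)) + 231954) + 231371 = (-1344281463/(14792*(75892 + √277)) + 231954) + 231371 = (231954 - 1344281463/(14792*(75892 + √277))) + 231371 = 463325 - 1344281463/(14792*(75892 + √277))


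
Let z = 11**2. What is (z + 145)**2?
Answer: 70756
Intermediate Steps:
z = 121
(z + 145)**2 = (121 + 145)**2 = 266**2 = 70756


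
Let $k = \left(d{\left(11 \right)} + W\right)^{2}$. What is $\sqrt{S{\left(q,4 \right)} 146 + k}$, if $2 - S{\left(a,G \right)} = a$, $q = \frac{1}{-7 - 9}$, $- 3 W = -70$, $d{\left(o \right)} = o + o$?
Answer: $\frac{\sqrt{339298}}{12} \approx 48.541$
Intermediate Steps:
$d{\left(o \right)} = 2 o$
$W = \frac{70}{3}$ ($W = \left(- \frac{1}{3}\right) \left(-70\right) = \frac{70}{3} \approx 23.333$)
$q = - \frac{1}{16}$ ($q = \frac{1}{-16} = - \frac{1}{16} \approx -0.0625$)
$S{\left(a,G \right)} = 2 - a$
$k = \frac{18496}{9}$ ($k = \left(2 \cdot 11 + \frac{70}{3}\right)^{2} = \left(22 + \frac{70}{3}\right)^{2} = \left(\frac{136}{3}\right)^{2} = \frac{18496}{9} \approx 2055.1$)
$\sqrt{S{\left(q,4 \right)} 146 + k} = \sqrt{\left(2 - - \frac{1}{16}\right) 146 + \frac{18496}{9}} = \sqrt{\left(2 + \frac{1}{16}\right) 146 + \frac{18496}{9}} = \sqrt{\frac{33}{16} \cdot 146 + \frac{18496}{9}} = \sqrt{\frac{2409}{8} + \frac{18496}{9}} = \sqrt{\frac{169649}{72}} = \frac{\sqrt{339298}}{12}$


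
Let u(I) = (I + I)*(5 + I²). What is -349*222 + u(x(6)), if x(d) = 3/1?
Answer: -77394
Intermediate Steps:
x(d) = 3 (x(d) = 3*1 = 3)
u(I) = 2*I*(5 + I²) (u(I) = (2*I)*(5 + I²) = 2*I*(5 + I²))
-349*222 + u(x(6)) = -349*222 + 2*3*(5 + 3²) = -77478 + 2*3*(5 + 9) = -77478 + 2*3*14 = -77478 + 84 = -77394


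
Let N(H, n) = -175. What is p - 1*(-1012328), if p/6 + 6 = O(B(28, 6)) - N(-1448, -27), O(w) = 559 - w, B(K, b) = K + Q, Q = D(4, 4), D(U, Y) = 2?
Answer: 1016516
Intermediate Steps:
Q = 2
B(K, b) = 2 + K (B(K, b) = K + 2 = 2 + K)
p = 4188 (p = -36 + 6*((559 - (2 + 28)) - 1*(-175)) = -36 + 6*((559 - 1*30) + 175) = -36 + 6*((559 - 30) + 175) = -36 + 6*(529 + 175) = -36 + 6*704 = -36 + 4224 = 4188)
p - 1*(-1012328) = 4188 - 1*(-1012328) = 4188 + 1012328 = 1016516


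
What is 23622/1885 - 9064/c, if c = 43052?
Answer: 249972176/20288255 ≈ 12.321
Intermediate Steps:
23622/1885 - 9064/c = 23622/1885 - 9064/43052 = 23622*(1/1885) - 9064*1/43052 = 23622/1885 - 2266/10763 = 249972176/20288255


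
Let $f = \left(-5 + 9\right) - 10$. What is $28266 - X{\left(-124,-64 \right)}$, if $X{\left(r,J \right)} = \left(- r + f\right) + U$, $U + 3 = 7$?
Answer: $28144$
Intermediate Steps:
$U = 4$ ($U = -3 + 7 = 4$)
$f = -6$ ($f = 4 - 10 = -6$)
$X{\left(r,J \right)} = -2 - r$ ($X{\left(r,J \right)} = \left(- r - 6\right) + 4 = \left(-6 - r\right) + 4 = -2 - r$)
$28266 - X{\left(-124,-64 \right)} = 28266 - \left(-2 - -124\right) = 28266 - \left(-2 + 124\right) = 28266 - 122 = 28144$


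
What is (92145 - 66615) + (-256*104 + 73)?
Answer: -1021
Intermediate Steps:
(92145 - 66615) + (-256*104 + 73) = 25530 + (-26624 + 73) = 25530 - 26551 = -1021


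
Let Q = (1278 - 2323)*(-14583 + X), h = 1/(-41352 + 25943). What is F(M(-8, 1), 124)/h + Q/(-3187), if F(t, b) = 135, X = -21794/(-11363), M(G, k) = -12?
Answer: -6864163556090/3292171 ≈ -2.0850e+6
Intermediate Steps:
X = 21794/11363 (X = -21794*(-1/11363) = 21794/11363 ≈ 1.9180)
h = -1/15409 (h = 1/(-15409) = -1/15409 ≈ -6.4897e-5)
Q = 15740059325/1033 (Q = (1278 - 2323)*(-14583 + 21794/11363) = -1045*(-165684835/11363) = 15740059325/1033 ≈ 1.5237e+7)
F(M(-8, 1), 124)/h + Q/(-3187) = 135/(-1/15409) + (15740059325/1033)/(-3187) = 135*(-15409) + (15740059325/1033)*(-1/3187) = -2080215 - 15740059325/3292171 = -6864163556090/3292171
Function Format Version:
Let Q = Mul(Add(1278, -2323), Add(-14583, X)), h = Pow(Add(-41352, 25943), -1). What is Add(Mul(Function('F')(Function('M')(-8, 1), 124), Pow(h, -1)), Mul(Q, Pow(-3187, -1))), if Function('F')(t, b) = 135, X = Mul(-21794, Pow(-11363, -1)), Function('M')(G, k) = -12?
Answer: Rational(-6864163556090, 3292171) ≈ -2.0850e+6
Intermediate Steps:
X = Rational(21794, 11363) (X = Mul(-21794, Rational(-1, 11363)) = Rational(21794, 11363) ≈ 1.9180)
h = Rational(-1, 15409) (h = Pow(-15409, -1) = Rational(-1, 15409) ≈ -6.4897e-5)
Q = Rational(15740059325, 1033) (Q = Mul(Add(1278, -2323), Add(-14583, Rational(21794, 11363))) = Mul(-1045, Rational(-165684835, 11363)) = Rational(15740059325, 1033) ≈ 1.5237e+7)
Add(Mul(Function('F')(Function('M')(-8, 1), 124), Pow(h, -1)), Mul(Q, Pow(-3187, -1))) = Add(Mul(135, Pow(Rational(-1, 15409), -1)), Mul(Rational(15740059325, 1033), Pow(-3187, -1))) = Add(Mul(135, -15409), Mul(Rational(15740059325, 1033), Rational(-1, 3187))) = Add(-2080215, Rational(-15740059325, 3292171)) = Rational(-6864163556090, 3292171)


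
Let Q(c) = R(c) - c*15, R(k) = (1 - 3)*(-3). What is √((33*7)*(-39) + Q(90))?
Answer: I*√10353 ≈ 101.75*I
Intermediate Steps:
R(k) = 6 (R(k) = -2*(-3) = 6)
Q(c) = 6 - 15*c (Q(c) = 6 - c*15 = 6 - 15*c)
√((33*7)*(-39) + Q(90)) = √((33*7)*(-39) + (6 - 15*90)) = √(231*(-39) + (6 - 1350)) = √(-9009 - 1344) = √(-10353) = I*√10353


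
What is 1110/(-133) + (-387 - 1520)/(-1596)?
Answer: -11413/1596 ≈ -7.1510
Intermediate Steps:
1110/(-133) + (-387 - 1520)/(-1596) = 1110*(-1/133) - 1907*(-1/1596) = -1110/133 + 1907/1596 = -11413/1596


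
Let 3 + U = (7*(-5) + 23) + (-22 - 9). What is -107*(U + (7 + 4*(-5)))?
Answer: 6313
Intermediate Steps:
U = -46 (U = -3 + ((7*(-5) + 23) + (-22 - 9)) = -3 + ((-35 + 23) - 31) = -3 + (-12 - 31) = -3 - 43 = -46)
-107*(U + (7 + 4*(-5))) = -107*(-46 + (7 + 4*(-5))) = -107*(-46 + (7 - 20)) = -107*(-46 - 13) = -107*(-59) = 6313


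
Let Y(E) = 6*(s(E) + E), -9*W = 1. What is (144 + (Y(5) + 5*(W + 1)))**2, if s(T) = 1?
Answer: 2755600/81 ≈ 34020.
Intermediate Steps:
W = -1/9 (W = -1/9*1 = -1/9 ≈ -0.11111)
Y(E) = 6 + 6*E (Y(E) = 6*(1 + E) = 6 + 6*E)
(144 + (Y(5) + 5*(W + 1)))**2 = (144 + ((6 + 6*5) + 5*(-1/9 + 1)))**2 = (144 + ((6 + 30) + 5*(8/9)))**2 = (144 + (36 + 40/9))**2 = (144 + 364/9)**2 = (1660/9)**2 = 2755600/81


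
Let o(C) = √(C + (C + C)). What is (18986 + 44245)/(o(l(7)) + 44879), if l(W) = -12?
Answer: 2837744049/2014124677 - 379386*I/2014124677 ≈ 1.4089 - 0.00018836*I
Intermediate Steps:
o(C) = √3*√C (o(C) = √(C + 2*C) = √(3*C) = √3*√C)
(18986 + 44245)/(o(l(7)) + 44879) = (18986 + 44245)/(√3*√(-12) + 44879) = 63231/(√3*(2*I*√3) + 44879) = 63231/(6*I + 44879) = 63231/(44879 + 6*I) = 63231*((44879 - 6*I)/2014124677) = 63231*(44879 - 6*I)/2014124677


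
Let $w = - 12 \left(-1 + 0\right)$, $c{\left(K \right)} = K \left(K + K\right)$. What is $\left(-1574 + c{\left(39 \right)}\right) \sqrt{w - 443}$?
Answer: $1468 i \sqrt{431} \approx 30476.0 i$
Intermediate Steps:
$c{\left(K \right)} = 2 K^{2}$ ($c{\left(K \right)} = K 2 K = 2 K^{2}$)
$w = 12$ ($w = \left(-12\right) \left(-1\right) = 12$)
$\left(-1574 + c{\left(39 \right)}\right) \sqrt{w - 443} = \left(-1574 + 2 \cdot 39^{2}\right) \sqrt{12 - 443} = \left(-1574 + 2 \cdot 1521\right) \sqrt{-431} = \left(-1574 + 3042\right) i \sqrt{431} = 1468 i \sqrt{431}$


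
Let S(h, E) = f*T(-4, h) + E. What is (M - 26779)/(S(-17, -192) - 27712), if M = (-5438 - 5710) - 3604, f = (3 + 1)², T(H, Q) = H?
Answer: 41531/27968 ≈ 1.4849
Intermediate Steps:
f = 16 (f = 4² = 16)
M = -14752 (M = -11148 - 3604 = -14752)
S(h, E) = -64 + E (S(h, E) = 16*(-4) + E = -64 + E)
(M - 26779)/(S(-17, -192) - 27712) = (-14752 - 26779)/((-64 - 192) - 27712) = -41531/(-256 - 27712) = -41531/(-27968) = -41531*(-1/27968) = 41531/27968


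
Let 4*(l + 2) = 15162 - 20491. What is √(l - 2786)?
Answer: I*√16481/2 ≈ 64.189*I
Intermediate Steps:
l = -5337/4 (l = -2 + (15162 - 20491)/4 = -2 + (¼)*(-5329) = -2 - 5329/4 = -5337/4 ≈ -1334.3)
√(l - 2786) = √(-5337/4 - 2786) = √(-16481/4) = I*√16481/2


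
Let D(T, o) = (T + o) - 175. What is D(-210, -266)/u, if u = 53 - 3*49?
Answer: 651/94 ≈ 6.9255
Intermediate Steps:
D(T, o) = -175 + T + o
u = -94 (u = 53 - 147 = -94)
D(-210, -266)/u = (-175 - 210 - 266)/(-94) = -651*(-1/94) = 651/94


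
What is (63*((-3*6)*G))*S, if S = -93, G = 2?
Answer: 210924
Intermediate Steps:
(63*((-3*6)*G))*S = (63*(-3*6*2))*(-93) = (63*(-18*2))*(-93) = (63*(-36))*(-93) = -2268*(-93) = 210924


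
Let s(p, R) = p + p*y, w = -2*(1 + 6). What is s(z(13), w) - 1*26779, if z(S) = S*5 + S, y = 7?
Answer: -26155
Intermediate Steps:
z(S) = 6*S (z(S) = 5*S + S = 6*S)
w = -14 (w = -2*7 = -14)
s(p, R) = 8*p (s(p, R) = p + p*7 = p + 7*p = 8*p)
s(z(13), w) - 1*26779 = 8*(6*13) - 1*26779 = 8*78 - 26779 = 624 - 26779 = -26155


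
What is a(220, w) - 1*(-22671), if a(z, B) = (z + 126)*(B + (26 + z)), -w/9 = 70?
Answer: -110193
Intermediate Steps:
w = -630 (w = -9*70 = -630)
a(z, B) = (126 + z)*(26 + B + z)
a(220, w) - 1*(-22671) = (3276 + 220**2 + 126*(-630) + 152*220 - 630*220) - 1*(-22671) = (3276 + 48400 - 79380 + 33440 - 138600) + 22671 = -132864 + 22671 = -110193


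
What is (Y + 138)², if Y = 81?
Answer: 47961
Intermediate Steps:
(Y + 138)² = (81 + 138)² = 219² = 47961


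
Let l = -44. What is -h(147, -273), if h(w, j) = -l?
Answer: -44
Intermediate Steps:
h(w, j) = 44 (h(w, j) = -1*(-44) = 44)
-h(147, -273) = -1*44 = -44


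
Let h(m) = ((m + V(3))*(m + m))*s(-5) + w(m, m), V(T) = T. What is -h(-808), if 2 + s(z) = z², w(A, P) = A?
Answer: -29919432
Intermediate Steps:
s(z) = -2 + z²
h(m) = m + 46*m*(3 + m) (h(m) = ((m + 3)*(m + m))*(-2 + (-5)²) + m = ((3 + m)*(2*m))*(-2 + 25) + m = (2*m*(3 + m))*23 + m = 46*m*(3 + m) + m = m + 46*m*(3 + m))
-h(-808) = -(-808)*(139 + 46*(-808)) = -(-808)*(139 - 37168) = -(-808)*(-37029) = -1*29919432 = -29919432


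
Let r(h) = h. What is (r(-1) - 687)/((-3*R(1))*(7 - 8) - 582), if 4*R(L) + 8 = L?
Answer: 2752/2349 ≈ 1.1716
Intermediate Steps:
R(L) = -2 + L/4
(r(-1) - 687)/((-3*R(1))*(7 - 8) - 582) = (-1 - 687)/((-3*(-2 + (¼)*1))*(7 - 8) - 582) = -688/(-3*(-2 + ¼)*(-1) - 582) = -688/(-3*(-7/4)*(-1) - 582) = -688/((21/4)*(-1) - 582) = -688/(-21/4 - 582) = -688/(-2349/4) = -688*(-4/2349) = 2752/2349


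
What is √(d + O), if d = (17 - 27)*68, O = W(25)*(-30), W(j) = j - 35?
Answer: 2*I*√95 ≈ 19.494*I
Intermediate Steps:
W(j) = -35 + j
O = 300 (O = (-35 + 25)*(-30) = -10*(-30) = 300)
d = -680 (d = -10*68 = -680)
√(d + O) = √(-680 + 300) = √(-380) = 2*I*√95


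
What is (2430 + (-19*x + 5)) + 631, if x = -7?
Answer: 3199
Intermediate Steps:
(2430 + (-19*x + 5)) + 631 = (2430 + (-19*(-7) + 5)) + 631 = (2430 + (133 + 5)) + 631 = (2430 + 138) + 631 = 2568 + 631 = 3199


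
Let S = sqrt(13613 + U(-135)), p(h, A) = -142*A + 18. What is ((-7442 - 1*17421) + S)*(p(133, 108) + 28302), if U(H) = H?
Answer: -322821192 + 12984*sqrt(13478) ≈ -3.2131e+8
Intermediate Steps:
p(h, A) = 18 - 142*A
S = sqrt(13478) (S = sqrt(13613 - 135) = sqrt(13478) ≈ 116.09)
((-7442 - 1*17421) + S)*(p(133, 108) + 28302) = ((-7442 - 1*17421) + sqrt(13478))*((18 - 142*108) + 28302) = ((-7442 - 17421) + sqrt(13478))*((18 - 15336) + 28302) = (-24863 + sqrt(13478))*(-15318 + 28302) = (-24863 + sqrt(13478))*12984 = -322821192 + 12984*sqrt(13478)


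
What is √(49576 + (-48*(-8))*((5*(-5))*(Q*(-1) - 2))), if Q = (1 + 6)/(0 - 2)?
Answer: 2*√8794 ≈ 187.55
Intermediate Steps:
Q = -7/2 (Q = 7/(-2) = 7*(-½) = -7/2 ≈ -3.5000)
√(49576 + (-48*(-8))*((5*(-5))*(Q*(-1) - 2))) = √(49576 + (-48*(-8))*((5*(-5))*(-7/2*(-1) - 2))) = √(49576 + 384*(-25*(7/2 - 2))) = √(49576 + 384*(-25*3/2)) = √(49576 + 384*(-75/2)) = √(49576 - 14400) = √35176 = 2*√8794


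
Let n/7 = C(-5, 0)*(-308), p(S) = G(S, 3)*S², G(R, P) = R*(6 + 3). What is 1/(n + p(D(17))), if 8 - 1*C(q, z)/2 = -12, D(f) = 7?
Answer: -1/83153 ≈ -1.2026e-5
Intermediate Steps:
C(q, z) = 40 (C(q, z) = 16 - 2*(-12) = 16 + 24 = 40)
G(R, P) = 9*R (G(R, P) = R*9 = 9*R)
p(S) = 9*S³ (p(S) = (9*S)*S² = 9*S³)
n = -86240 (n = 7*(40*(-308)) = 7*(-12320) = -86240)
1/(n + p(D(17))) = 1/(-86240 + 9*7³) = 1/(-86240 + 9*343) = 1/(-86240 + 3087) = 1/(-83153) = -1/83153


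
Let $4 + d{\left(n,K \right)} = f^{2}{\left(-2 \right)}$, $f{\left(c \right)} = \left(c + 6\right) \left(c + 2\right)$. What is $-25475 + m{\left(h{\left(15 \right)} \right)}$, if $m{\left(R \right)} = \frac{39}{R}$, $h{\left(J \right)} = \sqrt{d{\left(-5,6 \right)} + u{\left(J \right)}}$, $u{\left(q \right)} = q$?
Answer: $-25475 + \frac{39 \sqrt{11}}{11} \approx -25463.0$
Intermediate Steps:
$f{\left(c \right)} = \left(2 + c\right) \left(6 + c\right)$ ($f{\left(c \right)} = \left(6 + c\right) \left(2 + c\right) = \left(2 + c\right) \left(6 + c\right)$)
$d{\left(n,K \right)} = -4$ ($d{\left(n,K \right)} = -4 + \left(12 + \left(-2\right)^{2} + 8 \left(-2\right)\right)^{2} = -4 + \left(12 + 4 - 16\right)^{2} = -4 + 0^{2} = -4 + 0 = -4$)
$h{\left(J \right)} = \sqrt{-4 + J}$
$-25475 + m{\left(h{\left(15 \right)} \right)} = -25475 + \frac{39}{\sqrt{-4 + 15}} = -25475 + \frac{39}{\sqrt{11}} = -25475 + 39 \frac{\sqrt{11}}{11} = -25475 + \frac{39 \sqrt{11}}{11}$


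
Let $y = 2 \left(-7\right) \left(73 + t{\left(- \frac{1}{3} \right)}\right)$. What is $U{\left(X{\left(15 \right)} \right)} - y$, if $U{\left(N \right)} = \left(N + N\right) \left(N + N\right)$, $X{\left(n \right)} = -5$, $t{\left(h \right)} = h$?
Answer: $\frac{3352}{3} \approx 1117.3$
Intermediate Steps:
$U{\left(N \right)} = 4 N^{2}$ ($U{\left(N \right)} = 2 N 2 N = 4 N^{2}$)
$y = - \frac{3052}{3}$ ($y = 2 \left(-7\right) \left(73 - \frac{1}{3}\right) = - 14 \left(73 - \frac{1}{3}\right) = \left(-14\right) \frac{218}{3} = - \frac{3052}{3} \approx -1017.3$)
$U{\left(X{\left(15 \right)} \right)} - y = 4 \left(-5\right)^{2} - - \frac{3052}{3} = 4 \cdot 25 + \frac{3052}{3} = 100 + \frac{3052}{3} = \frac{3352}{3}$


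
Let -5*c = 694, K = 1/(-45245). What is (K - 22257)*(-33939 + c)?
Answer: 171584784208774/226225 ≈ 7.5847e+8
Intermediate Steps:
K = -1/45245 ≈ -2.2102e-5
c = -694/5 (c = -⅕*694 = -694/5 ≈ -138.80)
(K - 22257)*(-33939 + c) = (-1/45245 - 22257)*(-33939 - 694/5) = -1007017966/45245*(-170389/5) = 171584784208774/226225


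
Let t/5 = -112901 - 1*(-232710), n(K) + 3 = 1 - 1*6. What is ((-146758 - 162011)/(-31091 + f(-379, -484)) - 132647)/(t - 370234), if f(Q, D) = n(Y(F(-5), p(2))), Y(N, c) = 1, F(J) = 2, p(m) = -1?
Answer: -4124880284/7115793289 ≈ -0.57968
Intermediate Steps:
n(K) = -8 (n(K) = -3 + (1 - 1*6) = -3 + (1 - 6) = -3 - 5 = -8)
f(Q, D) = -8
t = 599045 (t = 5*(-112901 - 1*(-232710)) = 5*(-112901 + 232710) = 5*119809 = 599045)
((-146758 - 162011)/(-31091 + f(-379, -484)) - 132647)/(t - 370234) = ((-146758 - 162011)/(-31091 - 8) - 132647)/(599045 - 370234) = (-308769/(-31099) - 132647)/228811 = (-308769*(-1/31099) - 132647)*(1/228811) = (308769/31099 - 132647)*(1/228811) = -4124880284/31099*1/228811 = -4124880284/7115793289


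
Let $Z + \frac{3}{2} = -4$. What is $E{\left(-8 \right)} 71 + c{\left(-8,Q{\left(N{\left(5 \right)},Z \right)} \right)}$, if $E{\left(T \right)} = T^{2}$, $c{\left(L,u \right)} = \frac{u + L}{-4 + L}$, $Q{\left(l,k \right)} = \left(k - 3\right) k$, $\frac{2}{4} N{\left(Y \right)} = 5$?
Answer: $\frac{217957}{48} \approx 4540.8$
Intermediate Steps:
$Z = - \frac{11}{2}$ ($Z = - \frac{3}{2} - 4 = - \frac{11}{2} \approx -5.5$)
$N{\left(Y \right)} = 10$ ($N{\left(Y \right)} = 2 \cdot 5 = 10$)
$Q{\left(l,k \right)} = k \left(-3 + k\right)$ ($Q{\left(l,k \right)} = \left(-3 + k\right) k = k \left(-3 + k\right)$)
$c{\left(L,u \right)} = \frac{L + u}{-4 + L}$
$E{\left(-8 \right)} 71 + c{\left(-8,Q{\left(N{\left(5 \right)},Z \right)} \right)} = \left(-8\right)^{2} \cdot 71 + \frac{-8 - \frac{11 \left(-3 - \frac{11}{2}\right)}{2}}{-4 - 8} = 64 \cdot 71 + \frac{-8 - - \frac{187}{4}}{-12} = 4544 - \frac{-8 + \frac{187}{4}}{12} = 4544 - \frac{155}{48} = \frac{217957}{48}$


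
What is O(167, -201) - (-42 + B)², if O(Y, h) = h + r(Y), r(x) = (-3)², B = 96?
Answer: -3108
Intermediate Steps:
r(x) = 9
O(Y, h) = 9 + h (O(Y, h) = h + 9 = 9 + h)
O(167, -201) - (-42 + B)² = (9 - 201) - (-42 + 96)² = -192 - 1*54² = -192 - 1*2916 = -192 - 2916 = -3108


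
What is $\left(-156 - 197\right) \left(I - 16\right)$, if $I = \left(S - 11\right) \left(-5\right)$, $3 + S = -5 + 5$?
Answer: $-19062$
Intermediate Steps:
$S = -3$ ($S = -3 + \left(-5 + 5\right) = -3 + 0 = -3$)
$I = 70$ ($I = \left(-3 - 11\right) \left(-5\right) = \left(-14\right) \left(-5\right) = 70$)
$\left(-156 - 197\right) \left(I - 16\right) = \left(-156 - 197\right) \left(70 - 16\right) = \left(-353\right) 54 = -19062$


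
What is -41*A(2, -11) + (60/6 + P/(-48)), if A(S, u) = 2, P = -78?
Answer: -563/8 ≈ -70.375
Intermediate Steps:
-41*A(2, -11) + (60/6 + P/(-48)) = -41*2 + (60/6 - 78/(-48)) = -82 + (60*(⅙) - 78*(-1/48)) = -82 + (10 + 13/8) = -82 + 93/8 = -563/8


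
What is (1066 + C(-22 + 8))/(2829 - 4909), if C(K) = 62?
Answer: -141/260 ≈ -0.54231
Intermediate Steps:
(1066 + C(-22 + 8))/(2829 - 4909) = (1066 + 62)/(2829 - 4909) = 1128/(-2080) = 1128*(-1/2080) = -141/260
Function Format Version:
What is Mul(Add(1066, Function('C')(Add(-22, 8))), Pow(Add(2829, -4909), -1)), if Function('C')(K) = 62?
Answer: Rational(-141, 260) ≈ -0.54231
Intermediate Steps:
Mul(Add(1066, Function('C')(Add(-22, 8))), Pow(Add(2829, -4909), -1)) = Mul(Add(1066, 62), Pow(Add(2829, -4909), -1)) = Mul(1128, Pow(-2080, -1)) = Mul(1128, Rational(-1, 2080)) = Rational(-141, 260)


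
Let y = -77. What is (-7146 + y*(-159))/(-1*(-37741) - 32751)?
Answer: 5097/4990 ≈ 1.0214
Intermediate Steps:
(-7146 + y*(-159))/(-1*(-37741) - 32751) = (-7146 - 77*(-159))/(-1*(-37741) - 32751) = (-7146 + 12243)/(37741 - 32751) = 5097/4990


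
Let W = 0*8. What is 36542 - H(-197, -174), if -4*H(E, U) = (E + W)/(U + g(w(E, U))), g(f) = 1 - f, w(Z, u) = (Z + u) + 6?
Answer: 28064059/768 ≈ 36542.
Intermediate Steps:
W = 0
w(Z, u) = 6 + Z + u
H(E, U) = -E/(4*(-5 - E)) (H(E, U) = -(E + 0)/(4*(U + (1 - (6 + E + U)))) = -E/(4*(U + (1 + (-6 - E - U)))) = -E/(4*(U + (-5 - E - U))) = -E/(4*(-5 - E)))
36542 - H(-197, -174) = 36542 - (-197)/(4*(5 - 197)) = 36542 - (-197)/(4*(-192)) = 36542 - (-197)*(-1)/(4*192) = 36542 - 1*197/768 = 36542 - 197/768 = 28064059/768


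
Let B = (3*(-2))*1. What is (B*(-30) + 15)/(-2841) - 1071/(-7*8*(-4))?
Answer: -146971/30304 ≈ -4.8499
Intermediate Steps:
B = -6 (B = -6*1 = -6)
(B*(-30) + 15)/(-2841) - 1071/(-7*8*(-4)) = (-6*(-30) + 15)/(-2841) - 1071/(-7*8*(-4)) = (180 + 15)*(-1/2841) - 1071/((-56*(-4))) = 195*(-1/2841) - 1071/224 = -65/947 - 1071*1/224 = -65/947 - 153/32 = -146971/30304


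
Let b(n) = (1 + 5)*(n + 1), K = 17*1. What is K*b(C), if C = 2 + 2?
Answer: 510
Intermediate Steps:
K = 17
C = 4
b(n) = 6 + 6*n (b(n) = 6*(1 + n) = 6 + 6*n)
K*b(C) = 17*(6 + 6*4) = 17*(6 + 24) = 17*30 = 510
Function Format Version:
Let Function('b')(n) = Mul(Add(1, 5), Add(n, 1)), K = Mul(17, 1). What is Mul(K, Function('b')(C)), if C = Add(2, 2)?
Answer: 510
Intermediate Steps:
K = 17
C = 4
Function('b')(n) = Add(6, Mul(6, n)) (Function('b')(n) = Mul(6, Add(1, n)) = Add(6, Mul(6, n)))
Mul(K, Function('b')(C)) = Mul(17, Add(6, Mul(6, 4))) = Mul(17, Add(6, 24)) = Mul(17, 30) = 510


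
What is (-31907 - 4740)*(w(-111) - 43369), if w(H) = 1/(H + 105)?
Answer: 9536099105/6 ≈ 1.5894e+9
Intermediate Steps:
w(H) = 1/(105 + H)
(-31907 - 4740)*(w(-111) - 43369) = (-31907 - 4740)*(1/(105 - 111) - 43369) = -36647*(1/(-6) - 43369) = -36647*(-⅙ - 43369) = -36647*(-260215/6) = 9536099105/6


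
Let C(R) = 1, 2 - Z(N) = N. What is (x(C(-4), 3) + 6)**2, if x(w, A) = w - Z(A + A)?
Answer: 121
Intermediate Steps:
Z(N) = 2 - N
x(w, A) = -2 + w + 2*A (x(w, A) = w - (2 - (A + A)) = w - (2 - 2*A) = w + (-2 + 2*A) = -2 + w + 2*A)
(x(C(-4), 3) + 6)**2 = ((-2 + 1 + 2*3) + 6)**2 = ((-2 + 1 + 6) + 6)**2 = (5 + 6)**2 = 11**2 = 121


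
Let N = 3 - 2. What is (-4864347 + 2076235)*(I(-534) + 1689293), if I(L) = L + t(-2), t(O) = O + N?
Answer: -4708446444896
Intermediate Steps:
N = 1
t(O) = 1 + O (t(O) = O + 1 = 1 + O)
I(L) = -1 + L (I(L) = L + (1 - 2) = L - 1 = -1 + L)
(-4864347 + 2076235)*(I(-534) + 1689293) = (-4864347 + 2076235)*((-1 - 534) + 1689293) = -2788112*(-535 + 1689293) = -2788112*1688758 = -4708446444896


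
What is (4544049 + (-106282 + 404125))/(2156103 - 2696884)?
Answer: -4841892/540781 ≈ -8.9535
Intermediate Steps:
(4544049 + (-106282 + 404125))/(2156103 - 2696884) = (4544049 + 297843)/(-540781) = 4841892*(-1/540781) = -4841892/540781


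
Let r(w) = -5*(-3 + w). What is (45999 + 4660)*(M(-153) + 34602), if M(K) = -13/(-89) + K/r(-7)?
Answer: 7799760199847/4450 ≈ 1.7528e+9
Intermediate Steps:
r(w) = 15 - 5*w
M(K) = 13/89 + K/50 (M(K) = -13/(-89) + K/(15 - 5*(-7)) = -13*(-1/89) + K/(15 + 35) = 13/89 + K/50)
(45999 + 4660)*(M(-153) + 34602) = (45999 + 4660)*((13/89 + (1/50)*(-153)) + 34602) = 50659*((13/89 - 153/50) + 34602) = 50659*(-12967/4450 + 34602) = 50659*(153965933/4450) = 7799760199847/4450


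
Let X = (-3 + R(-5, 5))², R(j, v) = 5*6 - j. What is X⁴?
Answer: 1099511627776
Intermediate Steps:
R(j, v) = 30 - j
X = 1024 (X = (-3 + (30 - 1*(-5)))² = (-3 + (30 + 5))² = (-3 + 35)² = 32² = 1024)
X⁴ = 1024⁴ = 1099511627776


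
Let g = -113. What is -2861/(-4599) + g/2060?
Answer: 5373973/9473940 ≈ 0.56724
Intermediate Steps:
-2861/(-4599) + g/2060 = -2861/(-4599) - 113/2060 = -2861*(-1/4599) - 113*1/2060 = 2861/4599 - 113/2060 = 5373973/9473940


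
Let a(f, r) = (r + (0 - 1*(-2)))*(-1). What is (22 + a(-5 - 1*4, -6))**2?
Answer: 676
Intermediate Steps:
a(f, r) = -2 - r (a(f, r) = (r + (0 + 2))*(-1) = (r + 2)*(-1) = (2 + r)*(-1) = -2 - r)
(22 + a(-5 - 1*4, -6))**2 = (22 + (-2 - 1*(-6)))**2 = (22 + (-2 + 6))**2 = (22 + 4)**2 = 26**2 = 676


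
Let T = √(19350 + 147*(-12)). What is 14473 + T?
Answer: 14473 + 3*√1954 ≈ 14606.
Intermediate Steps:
T = 3*√1954 (T = √(19350 - 1764) = √17586 = 3*√1954 ≈ 132.61)
14473 + T = 14473 + 3*√1954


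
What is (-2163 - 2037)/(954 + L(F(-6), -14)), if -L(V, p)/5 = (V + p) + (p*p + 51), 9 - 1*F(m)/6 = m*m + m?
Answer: -4200/419 ≈ -10.024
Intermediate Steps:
F(m) = 54 - 6*m - 6*m**2 (F(m) = 54 - 6*(m*m + m) = 54 - 6*(m**2 + m) = 54 - 6*(m + m**2) = 54 + (-6*m - 6*m**2) = 54 - 6*m - 6*m**2)
L(V, p) = -255 - 5*V - 5*p - 5*p**2 (L(V, p) = -5*((V + p) + (p*p + 51)) = -5*((V + p) + (p**2 + 51)) = -5*((V + p) + (51 + p**2)) = -5*(51 + V + p + p**2) = -255 - 5*V - 5*p - 5*p**2)
(-2163 - 2037)/(954 + L(F(-6), -14)) = (-2163 - 2037)/(954 + (-255 - 5*(54 - 6*(-6) - 6*(-6)**2) - 5*(-14) - 5*(-14)**2)) = -4200/(954 + (-255 - 5*(54 + 36 - 6*36) + 70 - 5*196)) = -4200/(954 + (-255 - 5*(54 + 36 - 216) + 70 - 980)) = -4200/(954 + (-255 - 5*(-126) + 70 - 980)) = -4200/(954 + (-255 + 630 + 70 - 980)) = -4200/(954 - 535) = -4200/419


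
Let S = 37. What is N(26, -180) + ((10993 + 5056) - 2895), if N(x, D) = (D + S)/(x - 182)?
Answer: 157859/12 ≈ 13155.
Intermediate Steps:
N(x, D) = (37 + D)/(-182 + x) (N(x, D) = (D + 37)/(x - 182) = (37 + D)/(-182 + x))
N(26, -180) + ((10993 + 5056) - 2895) = (37 - 180)/(-182 + 26) + ((10993 + 5056) - 2895) = -143/(-156) + (16049 - 2895) = -1/156*(-143) + 13154 = 11/12 + 13154 = 157859/12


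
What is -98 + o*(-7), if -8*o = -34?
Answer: -511/4 ≈ -127.75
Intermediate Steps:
o = 17/4 (o = -⅛*(-34) = 17/4 ≈ 4.2500)
-98 + o*(-7) = -98 + (17/4)*(-7) = -98 - 119/4 = -511/4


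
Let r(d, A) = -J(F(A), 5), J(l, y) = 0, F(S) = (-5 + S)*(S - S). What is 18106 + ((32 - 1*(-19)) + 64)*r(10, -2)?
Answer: 18106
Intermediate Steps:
F(S) = 0 (F(S) = (-5 + S)*0 = 0)
r(d, A) = 0 (r(d, A) = -1*0 = 0)
18106 + ((32 - 1*(-19)) + 64)*r(10, -2) = 18106 + ((32 - 1*(-19)) + 64)*0 = 18106 + ((32 + 19) + 64)*0 = 18106 + (51 + 64)*0 = 18106 + 115*0 = 18106 + 0 = 18106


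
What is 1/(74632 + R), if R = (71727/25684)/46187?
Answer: 1186266908/88533471949583 ≈ 1.3399e-5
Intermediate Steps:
R = 71727/1186266908 (R = (71727*(1/25684))*(1/46187) = (71727/25684)*(1/46187) = 71727/1186266908 ≈ 6.0464e-5)
1/(74632 + R) = 1/(74632 + 71727/1186266908) = 1/(88533471949583/1186266908) = 1186266908/88533471949583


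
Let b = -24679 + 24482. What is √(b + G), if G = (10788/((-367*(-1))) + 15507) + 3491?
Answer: √2536247085/367 ≈ 137.22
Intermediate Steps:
G = 6983054/367 (G = (10788/367 + 15507) + 3491 = 5701857/367 + 3491 = 6983054/367 ≈ 19027.)
b = -197
√(b + G) = √(-197 + 6983054/367) = √(6910755/367) = √2536247085/367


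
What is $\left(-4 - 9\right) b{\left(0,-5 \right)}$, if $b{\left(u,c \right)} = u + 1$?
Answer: $-13$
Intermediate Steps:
$b{\left(u,c \right)} = 1 + u$
$\left(-4 - 9\right) b{\left(0,-5 \right)} = \left(-4 - 9\right) \left(1 + 0\right) = \left(-13\right) 1 = -13$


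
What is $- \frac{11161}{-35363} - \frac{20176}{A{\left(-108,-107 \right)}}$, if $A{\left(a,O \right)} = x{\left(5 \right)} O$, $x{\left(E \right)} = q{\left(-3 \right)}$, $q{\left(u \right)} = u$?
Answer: $- \frac{709901207}{11351523} \approx -62.538$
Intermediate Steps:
$x{\left(E \right)} = -3$
$A{\left(a,O \right)} = - 3 O$
$- \frac{11161}{-35363} - \frac{20176}{A{\left(-108,-107 \right)}} = - \frac{11161}{-35363} - \frac{20176}{\left(-3\right) \left(-107\right)} = \left(-11161\right) \left(- \frac{1}{35363}\right) - \frac{20176}{321} = \frac{11161}{35363} - \frac{20176}{321} = - \frac{709901207}{11351523}$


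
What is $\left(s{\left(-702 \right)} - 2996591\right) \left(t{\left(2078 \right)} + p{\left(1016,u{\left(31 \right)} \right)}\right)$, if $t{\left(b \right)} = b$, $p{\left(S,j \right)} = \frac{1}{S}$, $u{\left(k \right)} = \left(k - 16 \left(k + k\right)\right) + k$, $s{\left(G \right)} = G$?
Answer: $- \frac{6328031848957}{1016} \approx -6.2284 \cdot 10^{9}$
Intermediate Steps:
$u{\left(k \right)} = - 30 k$ ($u{\left(k \right)} = \left(k - 16 \cdot 2 k\right) + k = \left(k - 32 k\right) + k = - 31 k + k = - 30 k$)
$\left(s{\left(-702 \right)} - 2996591\right) \left(t{\left(2078 \right)} + p{\left(1016,u{\left(31 \right)} \right)}\right) = \left(-702 - 2996591\right) \left(2078 + \frac{1}{1016}\right) = - 2997293 \left(2078 + \frac{1}{1016}\right) = \left(-2997293\right) \frac{2111249}{1016} = - \frac{6328031848957}{1016}$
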